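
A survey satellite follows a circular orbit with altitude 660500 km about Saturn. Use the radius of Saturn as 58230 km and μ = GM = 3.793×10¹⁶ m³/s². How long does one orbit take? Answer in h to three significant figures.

T ≈ 173 h

r = 58230 + 660500 = 718730 km = 7.1873×10⁸ m.
Kepler's third law: T = 2π√(r³/μ) = 2π√((7.187×10⁸)³ / 3.793×10¹⁶).
r³/μ = 9.788×10⁹ s², so T = 2π × 9.894×10⁴ = 6.216×10⁵ s.
Converting: 6.216×10⁵ s ÷ 3600 = 172.7 h.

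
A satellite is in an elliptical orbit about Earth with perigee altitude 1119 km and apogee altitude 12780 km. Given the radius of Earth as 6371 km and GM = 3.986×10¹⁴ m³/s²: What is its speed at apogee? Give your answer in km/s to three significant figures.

v ≈ 3.42 km/s

r_p = 6371 + 1119 = 7490.0 km = 7.4900×10⁶ m.
r_a = 6371 + 12780 = 19151 km = 1.9151×10⁷ m.
Semi-major axis a = (r_p + r_a)/2 = 13320 km = 1.332×10⁷ m.
Vis-viva: v² = μ(2/r − 1/a) = 3.986×10¹⁴ × (1.044×10⁻⁷ − 7.507×10⁻⁸) = 1.170×10⁷ m²/s².
v = 3421 m/s = 3.421 km/s.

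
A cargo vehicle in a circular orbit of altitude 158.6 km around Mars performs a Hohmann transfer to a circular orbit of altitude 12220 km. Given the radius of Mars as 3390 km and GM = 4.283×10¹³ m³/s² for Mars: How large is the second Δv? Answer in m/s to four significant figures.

r₁ = 3390 + 158.6 = 3548.6 km = 3.5486×10⁶ m.
r₂ = 3390 + 12220 = 15610 km = 1.5610×10⁷ m.
Transfer ellipse a_t = (r₁ + r₂)/2 = 9.579×10⁶ m.
At r₁: circular v_c1 = √(μ/r₁) = 3474 m/s; transfer-periapsis v_p = √[μ(2/r₁ − 1/a_t)] = 4435 m/s.
At r₂: circular v_c2 = √(μ/r₂) = 1656 m/s; transfer-apoapsis v_a = √[μ(2/r₂ − 1/a_t)] = 1008 m/s.
Δv₂ = v_c2 − v_a = 648.3 m/s.

Δv ≈ 648.3 m/s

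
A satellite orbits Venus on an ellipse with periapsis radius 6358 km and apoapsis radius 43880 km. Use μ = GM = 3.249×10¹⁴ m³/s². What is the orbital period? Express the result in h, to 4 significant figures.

T ≈ 12.19 h

Semi-major axis a = (r_p + r_a)/2 = (6358.0 + 43880)/2 = 25119 km = 2.512×10⁷ m.
By Kepler's third law T = 2π√(a³/μ) = 2π × 6.984×10³ = 4.388×10⁴ s.
= 12.19 h.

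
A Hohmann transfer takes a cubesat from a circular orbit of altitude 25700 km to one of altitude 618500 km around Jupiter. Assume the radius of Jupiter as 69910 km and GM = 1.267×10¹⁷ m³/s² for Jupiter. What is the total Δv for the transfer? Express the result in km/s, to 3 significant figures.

r₁ = 69910 + 25700 = 95610 km = 9.5610×10⁷ m.
r₂ = 69910 + 618500 = 688410 km = 6.8841×10⁸ m.
Transfer ellipse a_t = (r₁ + r₂)/2 = 3.920×10⁸ m.
At r₁: circular v_c1 = √(μ/r₁) = 36400 m/s; transfer-perijove v_p = √[μ(2/r₁ − 1/a_t)] = 48240 m/s.
Δv₁ = v_p − v_c1 = 11840 m/s.
At r₂: circular v_c2 = √(μ/r₂) = 13570 m/s; transfer-apojove v_a = √[μ(2/r₂ − 1/a_t)] = 6700 m/s.
Δv₂ = v_c2 − v_a = 6867 m/s.
Total Δv = Δv₁ + Δv₂ = 18700 m/s = 18.70 km/s.

Δv_total ≈ 18.7 km/s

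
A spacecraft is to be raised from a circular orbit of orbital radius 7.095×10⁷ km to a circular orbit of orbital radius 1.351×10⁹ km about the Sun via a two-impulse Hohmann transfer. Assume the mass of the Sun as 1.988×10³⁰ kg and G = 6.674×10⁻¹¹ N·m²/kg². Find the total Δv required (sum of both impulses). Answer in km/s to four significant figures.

μ = GM = 6.674×10⁻¹¹ × 1.988×10³⁰ = 1.327×10²⁰ m³/s².
r₁ = 7.095×10⁷ km = 7.095×10¹⁰ m.
r₂ = 1.351×10⁹ km = 1.351×10¹² m.
Transfer ellipse a_t = (r₁ + r₂)/2 = 7.110×10¹¹ m.
At r₁: circular v_c1 = √(μ/r₁) = 43240 m/s; transfer-perihelion v_p = √[μ(2/r₁ − 1/a_t)] = 59610 m/s.
Δv₁ = v_p − v_c1 = 16370 m/s.
At r₂: circular v_c2 = √(μ/r₂) = 9910 m/s; transfer-aphelion v_a = √[μ(2/r₂ − 1/a_t)] = 3131 m/s.
Δv₂ = v_c2 − v_a = 6779 m/s.
Total Δv = Δv₁ + Δv₂ = 23150 m/s = 23.15 km/s.

Δv_total ≈ 23.15 km/s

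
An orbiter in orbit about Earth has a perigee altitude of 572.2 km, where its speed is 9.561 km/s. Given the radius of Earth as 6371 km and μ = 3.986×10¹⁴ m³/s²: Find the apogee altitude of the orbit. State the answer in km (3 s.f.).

apogee altitude ≈ 20700 km

r_p = 6371 + 572.2 = 6943.2 km = 6.943×10⁶ m.
Specific energy ε = v²/2 − μ/r = -1.170×10⁷ J/kg, so a = −μ/(2ε) = 1.703×10⁷ m.
The apsides satisfy r_p + r_a = 2a, so the apogee radius is 2a − r_p = 2.712×10⁷ m = 27118 km.
Apogee altitude = 27118 − 6371 = 20747 km.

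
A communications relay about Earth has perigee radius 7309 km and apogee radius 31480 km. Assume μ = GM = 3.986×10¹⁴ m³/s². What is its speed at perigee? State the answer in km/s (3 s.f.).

Semi-major axis a = (r_p + r_a)/2 = 19394 km = 1.939×10⁷ m.
Vis-viva: v² = μ(2/r − 1/a) = 3.986×10¹⁴ × (2.736×10⁻⁷ − 5.156×10⁻⁸) = 8.852×10⁷ m²/s².
v = 9408 m/s = 9.408 km/s.

v ≈ 9.41 km/s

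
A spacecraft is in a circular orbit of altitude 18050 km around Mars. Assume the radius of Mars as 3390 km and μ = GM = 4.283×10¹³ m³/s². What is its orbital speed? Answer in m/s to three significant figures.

v ≈ 1410 m/s

r = 3390 + 18050 = 21440 km = 2.1440×10⁷ m.
For a circular orbit v = √(μ/r) = √(4.283×10¹³ / 2.144×10⁷) = √(1.998×10⁶) = 1413 m/s.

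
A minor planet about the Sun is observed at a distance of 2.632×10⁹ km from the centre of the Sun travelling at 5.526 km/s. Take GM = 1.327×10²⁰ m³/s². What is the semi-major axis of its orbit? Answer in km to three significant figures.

a ≈ 1.89×10⁹ km

r = 2.632×10¹² m.
Vis-viva rearranged: 1/a = 2/r − v²/μ = 7.599×10⁻¹³ − 2.301×10⁻¹³ = 5.298×10⁻¹³ m⁻¹.
a = 1.888×10¹² m = 1.8876×10⁹ km.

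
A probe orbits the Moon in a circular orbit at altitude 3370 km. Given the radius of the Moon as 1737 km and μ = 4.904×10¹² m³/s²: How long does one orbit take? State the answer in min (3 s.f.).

r = 1737 + 3370 = 5107.0 km = 5.1070×10⁶ m.
Kepler's third law: T = 2π√(r³/μ) = 2π√((5.107×10⁶)³ / 4.904×10¹²).
r³/μ = 2.716×10⁷ s², so T = 2π × 5.212×10³ = 3.275×10⁴ s.
Converting: 3.275×10⁴ s ÷ 60.00 = 545.8 min.

T ≈ 546 min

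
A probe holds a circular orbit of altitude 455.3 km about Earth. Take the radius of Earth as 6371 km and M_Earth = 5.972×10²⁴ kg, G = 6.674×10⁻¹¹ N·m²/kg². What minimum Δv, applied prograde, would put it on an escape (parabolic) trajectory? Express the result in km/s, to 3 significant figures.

Δv ≈ 3.17 km/s

μ = GM = 6.674×10⁻¹¹ × 5.972×10²⁴ = 3.986×10¹⁴ m³/s².
r = 6371 + 455.3 = 6826.3 km = 6.8263×10⁶ m.
Circular speed v_c = √(μ/r) = 7641 m/s.
Escape speed v_esc = √(2μ/r) = √2 × v_c = 10810 m/s.
Δv = v_esc − v_c = 3165 m/s = 3.165 km/s.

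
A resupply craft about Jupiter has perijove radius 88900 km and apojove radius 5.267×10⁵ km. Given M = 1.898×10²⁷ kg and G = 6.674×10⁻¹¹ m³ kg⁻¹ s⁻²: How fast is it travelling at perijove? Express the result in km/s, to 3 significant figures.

v ≈ 49.4 km/s

μ = GM = 6.674×10⁻¹¹ × 1.898×10²⁷ = 1.267×10¹⁷ m³/s².
Semi-major axis a = (r_p + r_a)/2 = 3.0780×10⁵ km = 3.078×10⁸ m.
Vis-viva: v² = μ(2/r − 1/a) = 1.267×10¹⁷ × (2.250×10⁻⁸ − 3.249×10⁻⁹) = 2.438×10⁹ m²/s².
v = 49380 m/s = 49.38 km/s.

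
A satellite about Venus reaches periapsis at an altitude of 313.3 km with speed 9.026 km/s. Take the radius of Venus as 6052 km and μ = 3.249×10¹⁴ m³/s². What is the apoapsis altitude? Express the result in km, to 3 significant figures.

r_p = 6052 + 313.3 = 6365.3 km = 6.365×10⁶ m.
Specific energy ε = v²/2 − μ/r = -1.031×10⁷ J/kg, so a = −μ/(2ε) = 1.576×10⁷ m.
The apsides satisfy r_p + r_a = 2a, so the apoapsis radius is 2a − r_p = 2.515×10⁷ m = 25154 km.
Apoapsis altitude = 25154 − 6052 = 19102 km.

apoapsis altitude ≈ 19100 km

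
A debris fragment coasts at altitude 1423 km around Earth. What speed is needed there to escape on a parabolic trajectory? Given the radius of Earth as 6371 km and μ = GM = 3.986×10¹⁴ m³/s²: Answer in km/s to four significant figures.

r = 6371 + 1423 = 7794.0 km = 7.7940×10⁶ m.
Escape speed v_esc = √(2μ/r) = √(2 × 3.986×10¹⁴ / 7.794×10⁶) = √(1.023×10⁸) = 10110 m/s.
= 10.11 km/s.

v_esc ≈ 10.11 km/s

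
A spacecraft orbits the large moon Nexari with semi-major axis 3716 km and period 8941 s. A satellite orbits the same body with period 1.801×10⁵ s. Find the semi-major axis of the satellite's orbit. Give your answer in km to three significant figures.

Kepler's third law: a³ ∝ T², so a₂ = a₁ (T₂/T₁)^(2/3).
T₂/T₁ = 20.14, (T₂/T₁)^(2/3) = 7.403.
a₂ = 3716 × 7.403 = 27510 km.

a₂ ≈ 27500 km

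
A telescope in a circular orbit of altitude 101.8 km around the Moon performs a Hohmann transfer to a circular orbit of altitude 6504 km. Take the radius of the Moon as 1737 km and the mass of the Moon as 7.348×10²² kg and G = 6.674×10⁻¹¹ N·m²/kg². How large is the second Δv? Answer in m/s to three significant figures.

Δv ≈ 305 m/s

μ = GM = 6.674×10⁻¹¹ × 7.348×10²² = 4.904×10¹² m³/s².
r₁ = 1737 + 101.8 = 1838.8 km = 1.8388×10⁶ m.
r₂ = 1737 + 6504 = 8241.0 km = 8.2410×10⁶ m.
Transfer ellipse a_t = (r₁ + r₂)/2 = 5.040×10⁶ m.
At r₁: circular v_c1 = √(μ/r₁) = 1633 m/s; transfer-perilune v_p = √[μ(2/r₁ − 1/a_t)] = 2088 m/s.
At r₂: circular v_c2 = √(μ/r₂) = 771.4 m/s; transfer-apolune v_a = √[μ(2/r₂ − 1/a_t)] = 466.0 m/s.
Δv₂ = v_c2 − v_a = 305.5 m/s.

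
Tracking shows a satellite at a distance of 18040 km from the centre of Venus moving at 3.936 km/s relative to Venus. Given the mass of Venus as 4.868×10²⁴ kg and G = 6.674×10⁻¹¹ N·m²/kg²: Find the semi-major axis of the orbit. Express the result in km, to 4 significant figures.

a ≈ 15830 km

μ = GM = 6.674×10⁻¹¹ × 4.868×10²⁴ = 3.249×10¹⁴ m³/s².
r = 1.804×10⁷ m.
Vis-viva rearranged: 1/a = 2/r − v²/μ = 1.109×10⁻⁷ − 4.768×10⁻⁸ = 6.318×10⁻⁸ m⁻¹.
a = 1.583×10⁷ m = 15828 km.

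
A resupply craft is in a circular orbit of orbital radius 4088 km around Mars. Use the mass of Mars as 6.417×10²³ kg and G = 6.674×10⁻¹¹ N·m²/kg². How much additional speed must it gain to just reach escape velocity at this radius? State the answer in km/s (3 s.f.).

μ = GM = 6.674×10⁻¹¹ × 6.417×10²³ = 4.283×10¹³ m³/s².
r = 4088 km = 4.088×10⁶ m.
Circular speed v_c = √(μ/r) = 3237 m/s.
Escape speed v_esc = √(2μ/r) = √2 × v_c = 4577 m/s.
Δv = v_esc − v_c = 1341 m/s = 1.341 km/s.

Δv ≈ 1.34 km/s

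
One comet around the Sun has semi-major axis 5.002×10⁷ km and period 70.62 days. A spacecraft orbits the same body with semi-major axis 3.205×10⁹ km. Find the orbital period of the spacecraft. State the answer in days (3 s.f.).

Kepler's third law: T² ∝ a³, so T₂ = T₁ (a₂/a₁)^(3/2).
a₂/a₁ = 64.07, (a₂/a₁)^(3/2) = 512.9.
T₂ = 70.62 × 512.9 = 36220 days.

T₂ ≈ 36200 days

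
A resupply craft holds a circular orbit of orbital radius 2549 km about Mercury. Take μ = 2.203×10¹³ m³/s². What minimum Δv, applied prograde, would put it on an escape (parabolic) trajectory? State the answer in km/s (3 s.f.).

Δv ≈ 1.22 km/s

r = 2549 km = 2.549×10⁶ m.
Circular speed v_c = √(μ/r) = 2940 m/s.
Escape speed v_esc = √(2μ/r) = √2 × v_c = 4158 m/s.
Δv = v_esc − v_c = 1218 m/s = 1.218 km/s.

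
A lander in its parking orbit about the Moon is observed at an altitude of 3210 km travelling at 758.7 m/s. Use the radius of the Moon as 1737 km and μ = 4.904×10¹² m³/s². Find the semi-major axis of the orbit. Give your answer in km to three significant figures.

a ≈ 3490 km

r = 1737 + 3210 = 4947.0 km = 4.947×10⁶ m.
Vis-viva rearranged: 1/a = 2/r − v²/μ = 4.043×10⁻⁷ − 1.174×10⁻⁷ = 2.869×10⁻⁷ m⁻¹.
a = 3.485×10⁶ m = 3485.5 km.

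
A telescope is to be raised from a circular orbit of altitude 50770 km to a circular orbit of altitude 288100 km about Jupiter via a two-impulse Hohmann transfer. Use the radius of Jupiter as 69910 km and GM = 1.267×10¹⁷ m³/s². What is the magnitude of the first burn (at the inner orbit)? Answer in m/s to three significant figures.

Δv ≈ 7230 m/s

r₁ = 69910 + 50770 = 120680 km = 1.2068×10⁸ m.
r₂ = 69910 + 288100 = 358010 km = 3.5801×10⁸ m.
Transfer ellipse a_t = (r₁ + r₂)/2 = 2.393×10⁸ m.
At r₁: circular v_c1 = √(μ/r₁) = 32400 m/s; transfer-perijove v_p = √[μ(2/r₁ − 1/a_t)] = 39630 m/s.
Δv₁ = v_p − v_c1 = 7226 m/s.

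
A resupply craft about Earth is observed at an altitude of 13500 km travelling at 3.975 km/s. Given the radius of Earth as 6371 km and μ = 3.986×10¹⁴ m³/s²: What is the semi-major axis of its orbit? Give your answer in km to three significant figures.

r = 6371 + 13500 = 19871 km = 1.987×10⁷ m.
Vis-viva rearranged: 1/a = 2/r − v²/μ = 1.006×10⁻⁷ − 3.964×10⁻⁸ = 6.101×10⁻⁸ m⁻¹.
a = 1.639×10⁷ m = 16391 km.

a ≈ 16400 km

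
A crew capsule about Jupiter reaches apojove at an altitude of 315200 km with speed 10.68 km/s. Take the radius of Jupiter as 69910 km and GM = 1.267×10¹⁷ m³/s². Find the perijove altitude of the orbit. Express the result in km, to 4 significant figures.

perijove altitude ≈ 10850 km

r_a = 69910 + 315200 = 3.8511×10⁵ km = 3.851×10⁸ m.
Specific energy ε = v²/2 − μ/r = -2.720×10⁸ J/kg, so a = −μ/(2ε) = 2.329×10⁸ m.
The apsides satisfy r_p + r_a = 2a, so the perijove radius is 2a − r_a = 8.076×10⁷ m = 80758 km.
Perijove altitude = 80758 − 69910 = 10848 km.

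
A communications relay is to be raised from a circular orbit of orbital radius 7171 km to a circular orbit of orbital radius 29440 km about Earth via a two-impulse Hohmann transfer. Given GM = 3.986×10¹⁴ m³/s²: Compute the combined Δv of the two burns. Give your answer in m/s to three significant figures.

Δv_total ≈ 3380 m/s

r₁ = 7171 km = 7.171×10⁶ m.
r₂ = 29440 km = 2.944×10⁷ m.
Transfer ellipse a_t = (r₁ + r₂)/2 = 1.831×10⁷ m.
At r₁: circular v_c1 = √(μ/r₁) = 7456 m/s; transfer-perigee v_p = √[μ(2/r₁ − 1/a_t)] = 9455 m/s.
Δv₁ = v_p − v_c1 = 1999 m/s.
At r₂: circular v_c2 = √(μ/r₂) = 3680 m/s; transfer-apogee v_a = √[μ(2/r₂ − 1/a_t)] = 2303 m/s.
Δv₂ = v_c2 − v_a = 1377 m/s.
Total Δv = Δv₁ + Δv₂ = 3376 m/s.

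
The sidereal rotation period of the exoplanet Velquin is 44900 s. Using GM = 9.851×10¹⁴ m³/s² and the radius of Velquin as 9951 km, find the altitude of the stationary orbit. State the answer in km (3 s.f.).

h_sync ≈ 27000 km

A synchronous orbit has period T, so by Kepler's third law a = (μT²/4π²)^(1/3).
μT²/4π² = 9.851×10¹⁴ × (4.490×10⁴)² / 39.48 = 5.031×10²² m³.
a = 3.692×10⁷ m = 36915 km.
Altitude h = a − R = 36915 − 9951 = 26964 km.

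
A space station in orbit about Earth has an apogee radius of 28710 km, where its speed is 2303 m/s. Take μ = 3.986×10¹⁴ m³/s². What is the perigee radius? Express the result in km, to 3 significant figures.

perigee radius ≈ 6780 km

r_a = 2.871×10⁷ m.
Specific energy ε = v²/2 − μ/r = -1.123×10⁷ J/kg, so a = −μ/(2ε) = 1.774×10⁷ m.
The apsides satisfy r_p + r_a = 2a, so the perigee radius is 2a − r_a = 6.779×10⁶ m = 6778.7 km.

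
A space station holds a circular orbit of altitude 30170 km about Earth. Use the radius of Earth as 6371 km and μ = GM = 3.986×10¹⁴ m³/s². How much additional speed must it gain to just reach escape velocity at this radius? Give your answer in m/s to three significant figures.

r = 6371 + 30170 = 36541 km = 3.6541×10⁷ m.
Circular speed v_c = √(μ/r) = 3303 m/s.
Escape speed v_esc = √(2μ/r) = √2 × v_c = 4671 m/s.
Δv = v_esc − v_c = 1368 m/s.

Δv ≈ 1370 m/s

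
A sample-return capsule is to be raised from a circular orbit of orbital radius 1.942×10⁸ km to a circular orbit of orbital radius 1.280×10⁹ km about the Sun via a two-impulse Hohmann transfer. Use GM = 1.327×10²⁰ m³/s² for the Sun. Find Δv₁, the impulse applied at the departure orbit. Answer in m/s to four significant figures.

r₁ = 1.942×10⁸ km = 1.942×10¹¹ m.
r₂ = 1.280×10⁹ km = 1.280×10¹² m.
Transfer ellipse a_t = (r₁ + r₂)/2 = 7.371×10¹¹ m.
At r₁: circular v_c1 = √(μ/r₁) = 26140 m/s; transfer-perihelion v_p = √[μ(2/r₁ − 1/a_t)] = 34450 m/s.
Δv₁ = v_p − v_c1 = 8307 m/s.

Δv ≈ 8307 m/s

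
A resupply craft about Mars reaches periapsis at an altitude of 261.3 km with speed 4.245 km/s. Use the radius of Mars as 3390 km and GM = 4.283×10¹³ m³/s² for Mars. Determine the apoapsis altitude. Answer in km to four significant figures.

apoapsis altitude ≈ 8705 km

r_p = 3390 + 261.3 = 3651.3 km = 3.651×10⁶ m.
Specific energy ε = v²/2 − μ/r = -2.720×10⁶ J/kg, so a = −μ/(2ε) = 7.873×10⁶ m.
The apsides satisfy r_p + r_a = 2a, so the apoapsis radius is 2a − r_p = 1.209×10⁷ m = 12095 km.
Apoapsis altitude = 12095 − 3390 = 8704.7 km.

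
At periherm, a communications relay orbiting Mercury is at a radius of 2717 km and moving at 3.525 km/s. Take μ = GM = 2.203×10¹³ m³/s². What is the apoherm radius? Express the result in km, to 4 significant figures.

apoherm radius ≈ 8906 km

r_p = 2.717×10⁶ m.
Specific energy ε = v²/2 − μ/r = -1.895×10⁶ J/kg, so a = −μ/(2ε) = 5.811×10⁶ m.
The apsides satisfy r_p + r_a = 2a, so the apoherm radius is 2a − r_p = 8.906×10⁶ m = 8905.9 km.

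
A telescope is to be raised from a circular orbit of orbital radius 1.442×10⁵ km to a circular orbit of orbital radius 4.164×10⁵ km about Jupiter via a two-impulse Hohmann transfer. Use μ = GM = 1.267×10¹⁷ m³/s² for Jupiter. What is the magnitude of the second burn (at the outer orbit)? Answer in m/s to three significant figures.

r₁ = 1.442×10⁵ km = 1.442×10⁸ m.
r₂ = 4.164×10⁵ km = 4.164×10⁸ m.
Transfer ellipse a_t = (r₁ + r₂)/2 = 2.803×10⁸ m.
At r₁: circular v_c1 = √(μ/r₁) = 29640 m/s; transfer-perijove v_p = √[μ(2/r₁ − 1/a_t)] = 36130 m/s.
At r₂: circular v_c2 = √(μ/r₂) = 17440 m/s; transfer-apojove v_a = √[μ(2/r₂ − 1/a_t)] = 12510 m/s.
Δv₂ = v_c2 − v_a = 4932 m/s.

Δv ≈ 4930 m/s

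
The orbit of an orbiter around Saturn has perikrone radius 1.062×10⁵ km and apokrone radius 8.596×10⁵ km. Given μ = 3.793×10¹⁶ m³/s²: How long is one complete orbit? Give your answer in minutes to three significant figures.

T ≈ 5710 minutes

Semi-major axis a = (r_p + r_a)/2 = (1.0620×10⁵ + 8.5960×10⁵)/2 = 4.8290×10⁵ km = 4.829×10⁸ m.
By Kepler's third law T = 2π√(a³/μ) = 2π × 5.449×10⁴ = 3.424×10⁵ s.
= 5706 minutes.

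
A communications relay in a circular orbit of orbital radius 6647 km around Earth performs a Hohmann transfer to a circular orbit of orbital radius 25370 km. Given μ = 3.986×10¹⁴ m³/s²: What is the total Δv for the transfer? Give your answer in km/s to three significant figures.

r₁ = 6647 km = 6.647×10⁶ m.
r₂ = 25370 km = 2.537×10⁷ m.
Transfer ellipse a_t = (r₁ + r₂)/2 = 1.601×10⁷ m.
At r₁: circular v_c1 = √(μ/r₁) = 7744 m/s; transfer-perigee v_p = √[μ(2/r₁ − 1/a_t)] = 9749 m/s.
Δv₁ = v_p − v_c1 = 2005 m/s.
At r₂: circular v_c2 = √(μ/r₂) = 3964 m/s; transfer-apogee v_a = √[μ(2/r₂ − 1/a_t)] = 2554 m/s.
Δv₂ = v_c2 − v_a = 1410 m/s.
Total Δv = Δv₁ + Δv₂ = 3414 m/s = 3.414 km/s.

Δv_total ≈ 3.41 km/s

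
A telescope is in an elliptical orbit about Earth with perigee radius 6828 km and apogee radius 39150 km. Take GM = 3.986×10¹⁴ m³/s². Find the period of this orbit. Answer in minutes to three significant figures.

Semi-major axis a = (r_p + r_a)/2 = (6828.0 + 39150)/2 = 22989 km = 2.299×10⁷ m.
By Kepler's third law T = 2π√(a³/μ) = 2π × 5.521×10³ = 3.469×10⁴ s.
= 578.1 minutes.

T ≈ 578 minutes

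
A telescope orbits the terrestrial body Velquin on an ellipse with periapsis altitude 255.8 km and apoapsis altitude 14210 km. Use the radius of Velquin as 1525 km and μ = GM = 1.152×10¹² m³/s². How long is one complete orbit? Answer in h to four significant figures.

r_p = 1525 + 255.8 = 1780.8 km = 1.7808×10⁶ m.
r_a = 1525 + 14210 = 15735 km = 1.5735×10⁷ m.
Semi-major axis a = (r_p + r_a)/2 = (1780.8 + 15735)/2 = 8757.9 km = 8.758×10⁶ m.
By Kepler's third law T = 2π√(a³/μ) = 2π × 2.415×10⁴ = 1.517×10⁵ s.
= 42.15 h.

T ≈ 42.15 h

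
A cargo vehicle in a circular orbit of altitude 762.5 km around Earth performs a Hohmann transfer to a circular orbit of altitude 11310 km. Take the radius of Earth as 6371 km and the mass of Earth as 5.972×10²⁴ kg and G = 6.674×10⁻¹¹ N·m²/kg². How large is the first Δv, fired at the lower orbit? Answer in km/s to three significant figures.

μ = GM = 6.674×10⁻¹¹ × 5.972×10²⁴ = 3.986×10¹⁴ m³/s².
r₁ = 6371 + 762.5 = 7133.5 km = 7.1335×10⁶ m.
r₂ = 6371 + 11310 = 17681 km = 1.7681×10⁷ m.
Transfer ellipse a_t = (r₁ + r₂)/2 = 1.241×10⁷ m.
At r₁: circular v_c1 = √(μ/r₁) = 7475 m/s; transfer-perigee v_p = √[μ(2/r₁ − 1/a_t)] = 8923 m/s.
Δv₁ = v_p − v_c1 = 1448 m/s.
= 1.448 km/s.

Δv ≈ 1.45 km/s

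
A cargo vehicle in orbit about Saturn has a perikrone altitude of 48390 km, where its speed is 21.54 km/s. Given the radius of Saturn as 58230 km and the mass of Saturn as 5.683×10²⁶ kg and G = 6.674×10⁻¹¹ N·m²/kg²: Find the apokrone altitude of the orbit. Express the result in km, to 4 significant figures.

apokrone altitude ≈ 1.416×10⁵ km

μ = GM = 6.674×10⁻¹¹ × 5.683×10²⁶ = 3.793×10¹⁶ m³/s².
r_p = 58230 + 48390 = 1.0662×10⁵ km = 1.066×10⁸ m.
Specific energy ε = v²/2 − μ/r = -1.237×10⁸ J/kg, so a = −μ/(2ε) = 1.532×10⁸ m.
The apsides satisfy r_p + r_a = 2a, so the apokrone radius is 2a − r_p = 1.999×10⁸ m = 1.9988×10⁵ km.
Apokrone altitude = 1.9988×10⁵ − 58230 = 1.4165×10⁵ km.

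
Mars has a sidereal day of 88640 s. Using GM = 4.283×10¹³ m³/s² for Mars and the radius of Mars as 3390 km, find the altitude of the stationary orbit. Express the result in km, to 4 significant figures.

A synchronous orbit has period T, so by Kepler's third law a = (μT²/4π²)^(1/3).
μT²/4π² = 4.283×10¹³ × (8.864×10⁴)² / 39.48 = 8.524×10²¹ m³.
a = 2.043×10⁷ m = 20428 km.
Altitude h = a − R = 20428 − 3390 = 17038 km.

h_sync ≈ 17040 km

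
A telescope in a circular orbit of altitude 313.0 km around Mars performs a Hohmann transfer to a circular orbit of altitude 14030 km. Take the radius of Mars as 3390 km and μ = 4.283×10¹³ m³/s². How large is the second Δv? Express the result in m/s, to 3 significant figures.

r₁ = 3390 + 313.0 = 3703.0 km = 3.7030×10⁶ m.
r₂ = 3390 + 14030 = 17420 km = 1.7420×10⁷ m.
Transfer ellipse a_t = (r₁ + r₂)/2 = 1.056×10⁷ m.
At r₁: circular v_c1 = √(μ/r₁) = 3401 m/s; transfer-periapsis v_p = √[μ(2/r₁ − 1/a_t)] = 4368 m/s.
At r₂: circular v_c2 = √(μ/r₂) = 1568 m/s; transfer-apoapsis v_a = √[μ(2/r₂ − 1/a_t)] = 928.5 m/s.
Δv₂ = v_c2 − v_a = 639.6 m/s.

Δv ≈ 640 m/s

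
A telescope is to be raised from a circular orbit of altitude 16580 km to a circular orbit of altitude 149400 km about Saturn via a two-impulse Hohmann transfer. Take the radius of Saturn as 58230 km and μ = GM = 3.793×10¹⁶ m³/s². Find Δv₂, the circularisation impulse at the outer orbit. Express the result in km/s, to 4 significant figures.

Δv ≈ 3.679 km/s

r₁ = 58230 + 16580 = 74810 km = 7.4810×10⁷ m.
r₂ = 58230 + 149400 = 207630 km = 2.0763×10⁸ m.
Transfer ellipse a_t = (r₁ + r₂)/2 = 1.412×10⁸ m.
At r₁: circular v_c1 = √(μ/r₁) = 22520 m/s; transfer-perikrone v_p = √[μ(2/r₁ − 1/a_t)] = 27300 m/s.
At r₂: circular v_c2 = √(μ/r₂) = 13520 m/s; transfer-apokrone v_a = √[μ(2/r₂ − 1/a_t)] = 9837 m/s.
Δv₂ = v_c2 − v_a = 3679 m/s.
= 3.679 km/s.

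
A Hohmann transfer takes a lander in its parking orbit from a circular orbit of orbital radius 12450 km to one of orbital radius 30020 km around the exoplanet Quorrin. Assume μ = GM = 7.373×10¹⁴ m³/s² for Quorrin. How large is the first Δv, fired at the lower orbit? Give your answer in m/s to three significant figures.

r₁ = 12450 km = 1.245×10⁷ m.
r₂ = 30020 km = 3.002×10⁷ m.
Transfer ellipse a_t = (r₁ + r₂)/2 = 2.124×10⁷ m.
At r₁: circular v_c1 = √(μ/r₁) = 7696 m/s; transfer-periapsis v_p = √[μ(2/r₁ − 1/a_t)] = 9150 m/s.
Δv₁ = v_p − v_c1 = 1454 m/s.

Δv ≈ 1450 m/s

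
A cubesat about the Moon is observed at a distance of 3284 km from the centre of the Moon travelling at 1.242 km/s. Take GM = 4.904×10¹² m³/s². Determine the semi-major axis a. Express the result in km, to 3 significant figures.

r = 3.284×10⁶ m.
Vis-viva rearranged: 1/a = 2/r − v²/μ = 6.090×10⁻⁷ − 3.146×10⁻⁷ = 2.945×10⁻⁷ m⁻¹.
a = 3.396×10⁶ m = 3396.0 km.

a ≈ 3400 km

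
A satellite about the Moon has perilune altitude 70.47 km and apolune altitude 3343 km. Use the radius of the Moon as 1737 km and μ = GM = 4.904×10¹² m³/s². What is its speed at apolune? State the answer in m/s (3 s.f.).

v ≈ 712 m/s

r_p = 1737 + 70.47 = 1807.5 km = 1.8075×10⁶ m.
r_a = 1737 + 3343 = 5080.0 km = 5.0800×10⁶ m.
Semi-major axis a = (r_p + r_a)/2 = 3443.7 km = 3.444×10⁶ m.
Vis-viva: v² = μ(2/r − 1/a) = 4.904×10¹² × (3.937×10⁻⁷ − 2.904×10⁻⁷) = 5.067×10⁵ m²/s².
v = 711.8 m/s.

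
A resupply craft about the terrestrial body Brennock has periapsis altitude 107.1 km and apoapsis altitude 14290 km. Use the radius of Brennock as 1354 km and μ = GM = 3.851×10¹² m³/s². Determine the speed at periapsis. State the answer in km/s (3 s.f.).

v ≈ 2.20 km/s

r_p = 1354 + 107.1 = 1461.1 km = 1.4611×10⁶ m.
r_a = 1354 + 14290 = 15644 km = 1.5644×10⁷ m.
Semi-major axis a = (r_p + r_a)/2 = 8552.5 km = 8.553×10⁶ m.
Vis-viva: v² = μ(2/r − 1/a) = 3.851×10¹² × (1.369×10⁻⁶ − 1.169×10⁻⁷) = 4.821×10⁶ m²/s².
v = 2196 m/s = 2.196 km/s.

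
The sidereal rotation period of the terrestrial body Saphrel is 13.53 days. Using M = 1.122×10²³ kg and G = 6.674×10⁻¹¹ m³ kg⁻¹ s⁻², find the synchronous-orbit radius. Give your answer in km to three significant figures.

r_sync ≈ 63800 km

μ = GM = 6.674×10⁻¹¹ × 1.122×10²³ = 7.488×10¹² m³/s².
T = 13.53 days = 1.169×10⁶ s.
A synchronous orbit has period T, so by Kepler's third law a = (μT²/4π²)^(1/3).
μT²/4π² = 7.488×10¹² × (1.169×10⁶)² / 39.48 = 2.592×10²³ m³.
a = 6.376×10⁷ m = 63760 km.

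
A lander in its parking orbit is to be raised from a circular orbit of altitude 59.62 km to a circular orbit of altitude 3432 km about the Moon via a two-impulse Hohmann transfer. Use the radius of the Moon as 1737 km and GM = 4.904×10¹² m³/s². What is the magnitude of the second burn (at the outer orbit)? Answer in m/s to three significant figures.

r₁ = 1737 + 59.62 = 1796.6 km = 1.7966×10⁶ m.
r₂ = 1737 + 3432 = 5169.0 km = 5.1690×10⁶ m.
Transfer ellipse a_t = (r₁ + r₂)/2 = 3.483×10⁶ m.
At r₁: circular v_c1 = √(μ/r₁) = 1652 m/s; transfer-perilune v_p = √[μ(2/r₁ − 1/a_t)] = 2013 m/s.
At r₂: circular v_c2 = √(μ/r₂) = 974.0 m/s; transfer-apolune v_a = √[μ(2/r₂ − 1/a_t)] = 699.6 m/s.
Δv₂ = v_c2 − v_a = 274.5 m/s.

Δv ≈ 274 m/s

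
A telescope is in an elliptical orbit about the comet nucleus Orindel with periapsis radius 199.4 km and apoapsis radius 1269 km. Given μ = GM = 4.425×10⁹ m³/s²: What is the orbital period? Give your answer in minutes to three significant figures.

T ≈ 990 minutes

Semi-major axis a = (r_p + r_a)/2 = (199.40 + 1269.0)/2 = 734.20 km = 7.342×10⁵ m.
By Kepler's third law T = 2π√(a³/μ) = 2π × 9.457×10³ = 5.942×10⁴ s.
= 990.4 minutes.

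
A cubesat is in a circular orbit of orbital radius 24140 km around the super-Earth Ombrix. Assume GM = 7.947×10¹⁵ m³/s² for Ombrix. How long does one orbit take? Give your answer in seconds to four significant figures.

r = 24140 km = 2.414×10⁷ m.
Kepler's third law: T = 2π√(r³/μ) = 2π√((2.414×10⁷)³ / 7.947×10¹⁵).
r³/μ = 1.770×10⁶ s², so T = 2π × 1.330×10³ = 8.360×10³ s.

T ≈ 8360 seconds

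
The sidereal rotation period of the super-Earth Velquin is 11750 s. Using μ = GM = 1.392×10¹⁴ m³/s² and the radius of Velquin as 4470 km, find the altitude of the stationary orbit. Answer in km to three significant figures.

h_sync ≈ 3400 km

A synchronous orbit has period T, so by Kepler's third law a = (μT²/4π²)^(1/3).
μT²/4π² = 1.392×10¹⁴ × (1.175×10⁴)² / 39.48 = 4.868×10²⁰ m³.
a = 7.867×10⁶ m = 7866.6 km.
Altitude h = a − R = 7866.6 − 4470 = 3396.6 km.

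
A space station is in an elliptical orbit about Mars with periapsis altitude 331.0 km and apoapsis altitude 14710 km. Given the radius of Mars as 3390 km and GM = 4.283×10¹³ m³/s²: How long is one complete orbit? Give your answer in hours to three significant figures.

T ≈ 9.61 hours

r_p = 3390 + 331.0 = 3721.0 km = 3.7210×10⁶ m.
r_a = 3390 + 14710 = 18100 km = 1.8100×10⁷ m.
Semi-major axis a = (r_p + r_a)/2 = (3721.0 + 18100)/2 = 10910 km = 1.091×10⁷ m.
By Kepler's third law T = 2π√(a³/μ) = 2π × 5.507×10³ = 3.460×10⁴ s.
= 9.611 hours.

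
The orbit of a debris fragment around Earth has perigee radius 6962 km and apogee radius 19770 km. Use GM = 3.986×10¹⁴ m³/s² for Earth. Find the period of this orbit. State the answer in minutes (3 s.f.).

Semi-major axis a = (r_p + r_a)/2 = (6962.0 + 19770)/2 = 13366 km = 1.337×10⁷ m.
By Kepler's third law T = 2π√(a³/μ) = 2π × 2.448×10³ = 1.538×10⁴ s.
= 256.3 minutes.

T ≈ 256 minutes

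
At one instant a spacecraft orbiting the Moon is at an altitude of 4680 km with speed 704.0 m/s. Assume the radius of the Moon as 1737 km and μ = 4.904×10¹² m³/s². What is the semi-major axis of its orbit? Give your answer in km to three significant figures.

a ≈ 4750 km

r = 1737 + 4680 = 6417.0 km = 6.417×10⁶ m.
Specific orbital energy ε = v²/2 − μ/r = (704.0)²/2 − 4.904×10¹²/6.417×10⁶ = -5.164×10⁵ J/kg.
Since ε = −μ/(2a), a = −μ/(2ε) = 4.748×10⁶ m = 4748.1 km.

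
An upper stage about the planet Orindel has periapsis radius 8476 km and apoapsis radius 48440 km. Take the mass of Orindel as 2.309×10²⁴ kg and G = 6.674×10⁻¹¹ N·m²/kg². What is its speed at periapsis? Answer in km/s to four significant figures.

μ = GM = 6.674×10⁻¹¹ × 2.309×10²⁴ = 1.541×10¹⁴ m³/s².
Semi-major axis a = (r_p + r_a)/2 = 28458 km = 2.846×10⁷ m.
Vis-viva: v² = μ(2/r − 1/a) = 1.541×10¹⁴ × (2.360×10⁻⁷ − 3.514×10⁻⁸) = 3.095×10⁷ m²/s².
v = 5563 m/s = 5.563 km/s.

v ≈ 5.563 km/s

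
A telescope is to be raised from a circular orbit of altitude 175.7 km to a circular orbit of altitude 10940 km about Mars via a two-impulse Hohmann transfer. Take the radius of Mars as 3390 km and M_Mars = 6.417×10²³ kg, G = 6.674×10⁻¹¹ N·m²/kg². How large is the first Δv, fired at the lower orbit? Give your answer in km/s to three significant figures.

μ = GM = 6.674×10⁻¹¹ × 6.417×10²³ = 4.283×10¹³ m³/s².
r₁ = 3390 + 175.7 = 3565.7 km = 3.5657×10⁶ m.
r₂ = 3390 + 10940 = 14330 km = 1.4330×10⁷ m.
Transfer ellipse a_t = (r₁ + r₂)/2 = 8.948×10⁶ m.
At r₁: circular v_c1 = √(μ/r₁) = 3466 m/s; transfer-periapsis v_p = √[μ(2/r₁ − 1/a_t)] = 4386 m/s.
Δv₁ = v_p − v_c1 = 920.2 m/s.
= 0.9202 km/s.

Δv ≈ 0.92 km/s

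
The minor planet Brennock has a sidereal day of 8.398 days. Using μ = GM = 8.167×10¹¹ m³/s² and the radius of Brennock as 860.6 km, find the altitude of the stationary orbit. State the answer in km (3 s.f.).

h_sync ≈ 21300 km

T = 8.398 days = 7.256×10⁵ s.
A synchronous orbit has period T, so by Kepler's third law a = (μT²/4π²)^(1/3).
μT²/4π² = 8.167×10¹¹ × (7.256×10⁵)² / 39.48 = 1.089×10²² m³.
a = 2.217×10⁷ m = 22166 km.
Altitude h = a − R = 22166 − 860.6 = 21306 km.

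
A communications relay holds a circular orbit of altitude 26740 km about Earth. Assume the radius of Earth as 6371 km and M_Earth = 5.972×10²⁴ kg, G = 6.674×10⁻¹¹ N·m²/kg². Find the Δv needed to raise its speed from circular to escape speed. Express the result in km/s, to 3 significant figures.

μ = GM = 6.674×10⁻¹¹ × 5.972×10²⁴ = 3.986×10¹⁴ m³/s².
r = 6371 + 26740 = 33111 km = 3.3111×10⁷ m.
Circular speed v_c = √(μ/r) = 3469 m/s.
Escape speed v_esc = √(2μ/r) = √2 × v_c = 4907 m/s.
Δv = v_esc − v_c = 1437 m/s = 1.437 km/s.

Δv ≈ 1.44 km/s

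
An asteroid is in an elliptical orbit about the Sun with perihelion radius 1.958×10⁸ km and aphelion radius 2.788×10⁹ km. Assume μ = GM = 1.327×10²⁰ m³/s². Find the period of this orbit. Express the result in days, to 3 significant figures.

Semi-major axis a = (r_p + r_a)/2 = (1.9580×10⁸ + 2.7880×10⁹)/2 = 1.4919×10⁹ km = 1.492×10¹² m.
By Kepler's third law T = 2π√(a³/μ) = 2π × 1.582×10⁸ = 9.939×10⁸ s.
= 11500 days.

T ≈ 11500 days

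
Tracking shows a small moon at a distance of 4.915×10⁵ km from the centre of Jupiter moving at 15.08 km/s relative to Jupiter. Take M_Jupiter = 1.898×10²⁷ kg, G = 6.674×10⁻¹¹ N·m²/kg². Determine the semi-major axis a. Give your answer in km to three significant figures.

μ = GM = 6.674×10⁻¹¹ × 1.898×10²⁷ = 1.267×10¹⁷ m³/s².
r = 4.915×10⁸ m.
Vis-viva rearranged: 1/a = 2/r − v²/μ = 4.069×10⁻⁹ − 1.795×10⁻⁹ = 2.274×10⁻⁹ m⁻¹.
a = 4.398×10⁸ m = 4.3976×10⁵ km.

a ≈ 4.40×10⁵ km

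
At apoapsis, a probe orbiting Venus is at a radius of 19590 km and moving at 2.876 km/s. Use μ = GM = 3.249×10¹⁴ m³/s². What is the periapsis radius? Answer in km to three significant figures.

periapsis radius ≈ 6510 km

r_a = 1.959×10⁷ m.
Specific energy ε = v²/2 − μ/r = -1.245×10⁷ J/kg, so a = −μ/(2ε) = 1.305×10⁷ m.
The apsides satisfy r_p + r_a = 2a, so the periapsis radius is 2a − r_a = 6.508×10⁶ m = 6507.8 km.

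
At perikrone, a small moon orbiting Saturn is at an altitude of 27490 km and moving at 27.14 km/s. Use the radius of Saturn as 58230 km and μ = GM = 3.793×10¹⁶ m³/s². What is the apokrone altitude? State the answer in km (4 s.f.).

r_p = 58230 + 27490 = 85720 km = 8.572×10⁷ m.
Specific energy ε = v²/2 − μ/r = -7.420×10⁷ J/kg, so a = −μ/(2ε) = 2.556×10⁸ m.
The apsides satisfy r_p + r_a = 2a, so the apokrone radius is 2a − r_p = 4.255×10⁸ m = 4.2548×10⁵ km.
Apokrone altitude = 4.2548×10⁵ − 58230 = 3.6725×10⁵ km.

apokrone altitude ≈ 3.673×10⁵ km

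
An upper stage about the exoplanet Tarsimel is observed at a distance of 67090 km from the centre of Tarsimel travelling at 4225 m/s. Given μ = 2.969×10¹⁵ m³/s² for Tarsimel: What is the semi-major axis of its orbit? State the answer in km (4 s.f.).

a ≈ 42020 km

r = 6.709×10⁷ m.
Specific orbital energy ε = v²/2 − μ/r = (4225)²/2 − 2.969×10¹⁵/6.709×10⁷ = -3.533×10⁷ J/kg.
Since ε = −μ/(2a), a = −μ/(2ε) = 4.202×10⁷ m = 42020 km.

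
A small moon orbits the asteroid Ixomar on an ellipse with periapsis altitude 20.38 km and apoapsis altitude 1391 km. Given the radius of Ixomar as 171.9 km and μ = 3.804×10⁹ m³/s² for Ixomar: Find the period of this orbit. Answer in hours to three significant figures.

r_p = 171.9 + 20.38 = 192.28 km = 1.9228×10⁵ m.
r_a = 171.9 + 1391 = 1562.9 km = 1.5629×10⁶ m.
Semi-major axis a = (r_p + r_a)/2 = (192.28 + 1562.9)/2 = 877.59 km = 8.776×10⁵ m.
By Kepler's third law T = 2π√(a³/μ) = 2π × 1.333×10⁴ = 8.375×10⁴ s.
= 23.26 hours.

T ≈ 23.3 hours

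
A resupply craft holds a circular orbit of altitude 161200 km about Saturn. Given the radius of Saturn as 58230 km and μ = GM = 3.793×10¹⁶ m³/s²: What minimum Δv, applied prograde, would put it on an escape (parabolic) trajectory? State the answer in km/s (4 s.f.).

Δv ≈ 5.446 km/s

r = 58230 + 161200 = 219430 km = 2.1943×10⁸ m.
Circular speed v_c = √(μ/r) = 13150 m/s.
Escape speed v_esc = √(2μ/r) = √2 × v_c = 18590 m/s.
Δv = v_esc − v_c = 5446 m/s = 5.446 km/s.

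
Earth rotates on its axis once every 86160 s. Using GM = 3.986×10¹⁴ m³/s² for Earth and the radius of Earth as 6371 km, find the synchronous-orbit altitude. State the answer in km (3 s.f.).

A synchronous orbit has period T, so by Kepler's third law a = (μT²/4π²)^(1/3).
μT²/4π² = 3.986×10¹⁴ × (8.616×10⁴)² / 39.48 = 7.495×10²² m³.
a = 4.216×10⁷ m = 42163 km.
Altitude h = a − R = 42163 − 6371 = 35792 km.

h_sync ≈ 35800 km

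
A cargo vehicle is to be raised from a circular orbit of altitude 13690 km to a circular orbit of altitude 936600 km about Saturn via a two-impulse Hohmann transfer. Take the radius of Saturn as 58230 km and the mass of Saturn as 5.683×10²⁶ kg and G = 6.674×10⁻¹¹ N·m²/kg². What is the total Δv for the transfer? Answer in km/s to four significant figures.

Δv_total ≈ 12.31 km/s

μ = GM = 6.674×10⁻¹¹ × 5.683×10²⁶ = 3.793×10¹⁶ m³/s².
r₁ = 58230 + 13690 = 71920 km = 7.1920×10⁷ m.
r₂ = 58230 + 936600 = 994830 km = 9.9483×10⁸ m.
Transfer ellipse a_t = (r₁ + r₂)/2 = 5.334×10⁸ m.
At r₁: circular v_c1 = √(μ/r₁) = 22960 m/s; transfer-perikrone v_p = √[μ(2/r₁ − 1/a_t)] = 31360 m/s.
Δv₁ = v_p − v_c1 = 8398 m/s.
At r₂: circular v_c2 = √(μ/r₂) = 6175 m/s; transfer-apokrone v_a = √[μ(2/r₂ − 1/a_t)] = 2267 m/s.
Δv₂ = v_c2 − v_a = 3907 m/s.
Total Δv = Δv₁ + Δv₂ = 12310 m/s = 12.31 km/s.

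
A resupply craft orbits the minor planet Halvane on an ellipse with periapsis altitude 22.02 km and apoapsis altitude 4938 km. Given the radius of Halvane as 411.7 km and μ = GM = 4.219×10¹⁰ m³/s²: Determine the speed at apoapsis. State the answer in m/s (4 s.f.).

r_p = 411.7 + 22.02 = 433.72 km = 4.3372×10⁵ m.
r_a = 411.7 + 4938 = 5349.7 km = 5.3497×10⁶ m.
Semi-major axis a = (r_p + r_a)/2 = 2891.7 km = 2.892×10⁶ m.
Vis-viva: v² = μ(2/r − 1/a) = 4.219×10¹⁰ × (3.739×10⁻⁷ − 3.458×10⁻⁷) = 1.183×10³ m²/s².
v = 34.39 m/s.

v ≈ 34.39 m/s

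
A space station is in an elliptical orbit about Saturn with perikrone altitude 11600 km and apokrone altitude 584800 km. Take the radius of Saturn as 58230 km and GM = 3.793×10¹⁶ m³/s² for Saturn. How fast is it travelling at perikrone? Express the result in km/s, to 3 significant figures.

r_p = 58230 + 11600 = 69830 km = 6.9830×10⁷ m.
r_a = 58230 + 584800 = 643030 km = 6.4303×10⁸ m.
Semi-major axis a = (r_p + r_a)/2 = 3.5643×10⁵ km = 3.564×10⁸ m.
Vis-viva: v² = μ(2/r − 1/a) = 3.793×10¹⁶ × (2.864×10⁻⁸ − 2.806×10⁻⁹) = 9.799×10⁸ m²/s².
v = 31300 m/s = 31.30 km/s.

v ≈ 31.3 km/s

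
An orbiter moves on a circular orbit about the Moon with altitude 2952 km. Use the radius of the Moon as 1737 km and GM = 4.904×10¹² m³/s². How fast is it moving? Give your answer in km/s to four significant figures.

v ≈ 1.023 km/s

r = 1737 + 2952 = 4689.0 km = 4.6890×10⁶ m.
For a circular orbit v = √(μ/r) = √(4.904×10¹² / 4.689×10⁶) = √(1.046×10⁶) = 1023 m/s.
That is 1.023 km/s.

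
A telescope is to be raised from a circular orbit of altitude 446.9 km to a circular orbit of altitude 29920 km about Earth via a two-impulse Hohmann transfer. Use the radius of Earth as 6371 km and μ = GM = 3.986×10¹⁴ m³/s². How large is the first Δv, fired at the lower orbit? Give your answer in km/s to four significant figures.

r₁ = 6371 + 446.9 = 6817.9 km = 6.8179×10⁶ m.
r₂ = 6371 + 29920 = 36291 km = 3.6291×10⁷ m.
Transfer ellipse a_t = (r₁ + r₂)/2 = 2.155×10⁷ m.
At r₁: circular v_c1 = √(μ/r₁) = 7646 m/s; transfer-perigee v_p = √[μ(2/r₁ − 1/a_t)] = 9921 m/s.
Δv₁ = v_p − v_c1 = 2275 m/s.
= 2.275 km/s.

Δv ≈ 2.275 km/s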